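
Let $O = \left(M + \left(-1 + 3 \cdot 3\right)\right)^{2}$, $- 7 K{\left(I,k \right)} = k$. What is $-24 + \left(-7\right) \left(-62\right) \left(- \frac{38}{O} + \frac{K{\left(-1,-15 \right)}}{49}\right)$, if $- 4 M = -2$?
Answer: $- \frac{3303526}{14161} \approx -233.28$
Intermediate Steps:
$M = \frac{1}{2}$ ($M = \left(- \frac{1}{4}\right) \left(-2\right) = \frac{1}{2} \approx 0.5$)
$K{\left(I,k \right)} = - \frac{k}{7}$
$O = \frac{289}{4}$ ($O = \left(\frac{1}{2} + \left(-1 + 3 \cdot 3\right)\right)^{2} = \left(\frac{1}{2} + \left(-1 + 9\right)\right)^{2} = \left(\frac{1}{2} + 8\right)^{2} = \left(\frac{17}{2}\right)^{2} = \frac{289}{4} \approx 72.25$)
$-24 + \left(-7\right) \left(-62\right) \left(- \frac{38}{O} + \frac{K{\left(-1,-15 \right)}}{49}\right) = -24 + \left(-7\right) \left(-62\right) \left(- \frac{38}{\frac{289}{4}} + \frac{\left(- \frac{1}{7}\right) \left(-15\right)}{49}\right) = -24 + 434 \left(\left(-38\right) \frac{4}{289} + \frac{15}{7} \cdot \frac{1}{49}\right) = -24 + 434 \left(- \frac{152}{289} + \frac{15}{343}\right) = -24 + 434 \left(- \frac{47801}{99127}\right) = -24 - \frac{2963662}{14161} = - \frac{3303526}{14161}$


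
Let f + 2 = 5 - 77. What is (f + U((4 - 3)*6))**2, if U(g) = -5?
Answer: 6241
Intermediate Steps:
f = -74 (f = -2 + (5 - 77) = -2 - 72 = -74)
(f + U((4 - 3)*6))**2 = (-74 - 5)**2 = (-79)**2 = 6241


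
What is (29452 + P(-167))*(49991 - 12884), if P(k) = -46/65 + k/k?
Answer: 71037603693/65 ≈ 1.0929e+9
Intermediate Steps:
P(k) = 19/65 (P(k) = -46*1/65 + 1 = -46/65 + 1 = 19/65)
(29452 + P(-167))*(49991 - 12884) = (29452 + 19/65)*(49991 - 12884) = (1914399/65)*37107 = 71037603693/65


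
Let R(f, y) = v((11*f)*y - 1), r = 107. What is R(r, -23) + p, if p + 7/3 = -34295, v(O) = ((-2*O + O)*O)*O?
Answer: 59522652728852/3 ≈ 1.9841e+13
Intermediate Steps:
v(O) = -O³ (v(O) = ((-O)*O)*O = (-O²)*O = -O³)
R(f, y) = -(-1 + 11*f*y)³ (R(f, y) = -((11*f)*y - 1)³ = -(11*f*y - 1)³ = -(-1 + 11*f*y)³)
p = -102892/3 (p = -7/3 - 34295 = -102892/3 ≈ -34297.)
R(r, -23) + p = -(-1 + 11*107*(-23))³ - 102892/3 = -(-1 - 27071)³ - 102892/3 = -1*(-27072)³ - 102892/3 = -1*(-19840884277248) - 102892/3 = 19840884277248 - 102892/3 = 59522652728852/3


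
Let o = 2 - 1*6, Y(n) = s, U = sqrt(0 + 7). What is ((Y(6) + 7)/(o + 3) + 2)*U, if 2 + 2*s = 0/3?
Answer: -4*sqrt(7) ≈ -10.583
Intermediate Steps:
s = -1 (s = -1 + (0/3)/2 = -1 + (0*(1/3))/2 = -1 + (1/2)*0 = -1 + 0 = -1)
U = sqrt(7) ≈ 2.6458
Y(n) = -1
o = -4 (o = 2 - 6 = -4)
((Y(6) + 7)/(o + 3) + 2)*U = ((-1 + 7)/(-4 + 3) + 2)*sqrt(7) = (6/(-1) + 2)*sqrt(7) = (6*(-1) + 2)*sqrt(7) = (-6 + 2)*sqrt(7) = -4*sqrt(7)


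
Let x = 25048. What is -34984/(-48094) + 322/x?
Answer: 222941375/301164628 ≈ 0.74026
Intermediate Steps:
-34984/(-48094) + 322/x = -34984/(-48094) + 322/25048 = -34984*(-1/48094) + 322*(1/25048) = 17492/24047 + 161/12524 = 222941375/301164628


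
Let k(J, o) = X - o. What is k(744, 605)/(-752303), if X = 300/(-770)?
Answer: 46615/57927331 ≈ 0.00080471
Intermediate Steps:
X = -30/77 (X = 300*(-1/770) = -30/77 ≈ -0.38961)
k(J, o) = -30/77 - o
k(744, 605)/(-752303) = (-30/77 - 1*605)/(-752303) = (-30/77 - 605)*(-1/752303) = -46615/77*(-1/752303) = 46615/57927331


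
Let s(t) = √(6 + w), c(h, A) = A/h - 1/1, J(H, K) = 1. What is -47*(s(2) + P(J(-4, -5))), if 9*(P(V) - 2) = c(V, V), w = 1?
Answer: -94 - 47*√7 ≈ -218.35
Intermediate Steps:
c(h, A) = -1 + A/h (c(h, A) = A/h - 1*1 = A/h - 1 = -1 + A/h)
P(V) = 2 (P(V) = 2 + ((V - V)/V)/9 = 2 + (0/V)/9 = 2 + (⅑)*0 = 2 + 0 = 2)
s(t) = √7 (s(t) = √(6 + 1) = √7)
-47*(s(2) + P(J(-4, -5))) = -47*(√7 + 2) = -47*(2 + √7) = -94 - 47*√7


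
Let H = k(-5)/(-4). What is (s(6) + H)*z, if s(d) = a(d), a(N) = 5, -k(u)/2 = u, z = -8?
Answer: -20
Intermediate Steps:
k(u) = -2*u
s(d) = 5
H = -5/2 (H = -2*(-5)/(-4) = 10*(-¼) = -5/2 ≈ -2.5000)
(s(6) + H)*z = (5 - 5/2)*(-8) = (5/2)*(-8) = -20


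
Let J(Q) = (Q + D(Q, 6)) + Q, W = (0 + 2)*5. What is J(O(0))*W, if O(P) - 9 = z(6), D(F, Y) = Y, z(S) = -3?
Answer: 180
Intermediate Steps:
O(P) = 6 (O(P) = 9 - 3 = 6)
W = 10 (W = 2*5 = 10)
J(Q) = 6 + 2*Q (J(Q) = (Q + 6) + Q = (6 + Q) + Q = 6 + 2*Q)
J(O(0))*W = (6 + 2*6)*10 = (6 + 12)*10 = 18*10 = 180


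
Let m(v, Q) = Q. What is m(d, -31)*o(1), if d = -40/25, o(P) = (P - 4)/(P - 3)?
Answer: -93/2 ≈ -46.500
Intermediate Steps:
o(P) = (-4 + P)/(-3 + P)
d = -8/5 (d = -40*1/25 = -8/5 ≈ -1.6000)
m(d, -31)*o(1) = -31*(-4 + 1)/(-3 + 1) = -31*(-3)/(-2) = -(-31)*(-3)/2 = -31*3/2 = -93/2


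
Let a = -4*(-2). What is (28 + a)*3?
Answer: 108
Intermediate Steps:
a = 8
(28 + a)*3 = (28 + 8)*3 = 36*3 = 108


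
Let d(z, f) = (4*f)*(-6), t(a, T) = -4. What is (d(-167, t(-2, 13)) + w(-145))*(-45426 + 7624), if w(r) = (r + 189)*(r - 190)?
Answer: 553572488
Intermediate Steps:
d(z, f) = -24*f
w(r) = (-190 + r)*(189 + r) (w(r) = (189 + r)*(-190 + r) = (-190 + r)*(189 + r))
(d(-167, t(-2, 13)) + w(-145))*(-45426 + 7624) = (-24*(-4) + (-35910 + (-145)**2 - 1*(-145)))*(-45426 + 7624) = (96 + (-35910 + 21025 + 145))*(-37802) = (96 - 14740)*(-37802) = -14644*(-37802) = 553572488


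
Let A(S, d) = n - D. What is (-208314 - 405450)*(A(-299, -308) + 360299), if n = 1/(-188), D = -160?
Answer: -10398127457331/47 ≈ -2.2124e+11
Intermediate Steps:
n = -1/188 ≈ -0.0053191
A(S, d) = 30079/188 (A(S, d) = -1/188 - 1*(-160) = -1/188 + 160 = 30079/188)
(-208314 - 405450)*(A(-299, -308) + 360299) = (-208314 - 405450)*(30079/188 + 360299) = -613764*67766291/188 = -10398127457331/47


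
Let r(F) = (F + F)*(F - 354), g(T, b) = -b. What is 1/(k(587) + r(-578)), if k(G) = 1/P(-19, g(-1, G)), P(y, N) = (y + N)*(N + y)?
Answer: 367236/395657128513 ≈ 9.2817e-7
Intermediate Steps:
P(y, N) = (N + y)² (P(y, N) = (N + y)*(N + y) = (N + y)²)
r(F) = 2*F*(-354 + F) (r(F) = (2*F)*(-354 + F) = 2*F*(-354 + F))
k(G) = (-19 - G)⁻² (k(G) = 1/((-G - 19)²) = 1/((-19 - G)²) = (-19 - G)⁻²)
1/(k(587) + r(-578)) = 1/((19 + 587)⁻² + 2*(-578)*(-354 - 578)) = 1/(606⁻² + 2*(-578)*(-932)) = 1/(1/367236 + 1077392) = 1/(395657128513/367236) = 367236/395657128513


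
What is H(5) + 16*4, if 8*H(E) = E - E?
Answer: 64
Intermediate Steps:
H(E) = 0 (H(E) = (E - E)/8 = (1/8)*0 = 0)
H(5) + 16*4 = 0 + 16*4 = 0 + 64 = 64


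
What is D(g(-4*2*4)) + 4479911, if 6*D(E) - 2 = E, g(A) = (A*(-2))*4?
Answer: 4479954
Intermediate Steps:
g(A) = -8*A (g(A) = -2*A*4 = -8*A)
D(E) = ⅓ + E/6
D(g(-4*2*4)) + 4479911 = (⅓ + (-8*(-4*2)*4)/6) + 4479911 = (⅓ + (-(-64)*4)/6) + 4479911 = (⅓ + (-8*(-32))/6) + 4479911 = (⅓ + (⅙)*256) + 4479911 = (⅓ + 128/3) + 4479911 = 43 + 4479911 = 4479954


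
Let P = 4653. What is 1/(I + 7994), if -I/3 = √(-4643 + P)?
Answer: 3997/31951973 + 3*√10/63903946 ≈ 0.00012524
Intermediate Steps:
I = -3*√10 (I = -3*√(-4643 + 4653) = -3*√10 ≈ -9.4868)
1/(I + 7994) = 1/(-3*√10 + 7994) = 1/(7994 - 3*√10)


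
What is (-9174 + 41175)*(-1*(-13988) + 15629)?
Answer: 947773617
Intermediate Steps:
(-9174 + 41175)*(-1*(-13988) + 15629) = 32001*(13988 + 15629) = 32001*29617 = 947773617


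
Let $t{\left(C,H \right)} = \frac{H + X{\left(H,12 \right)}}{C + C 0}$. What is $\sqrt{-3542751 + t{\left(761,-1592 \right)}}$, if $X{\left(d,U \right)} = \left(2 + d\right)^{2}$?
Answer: $\frac{i \sqrt{2049758829283}}{761} \approx 1881.3 i$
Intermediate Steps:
$t{\left(C,H \right)} = \frac{H + \left(2 + H\right)^{2}}{C}$ ($t{\left(C,H \right)} = \frac{H + \left(2 + H\right)^{2}}{C + C 0} = \frac{H + \left(2 + H\right)^{2}}{C + 0} = \frac{H + \left(2 + H\right)^{2}}{C}$)
$\sqrt{-3542751 + t{\left(761,-1592 \right)}} = \sqrt{-3542751 + \frac{-1592 + \left(2 - 1592\right)^{2}}{761}} = \sqrt{-3542751 + \frac{-1592 + \left(-1590\right)^{2}}{761}} = \sqrt{-3542751 + \frac{-1592 + 2528100}{761}} = \sqrt{-3542751 + \frac{1}{761} \cdot 2526508} = \sqrt{-3542751 + \frac{2526508}{761}} = \sqrt{- \frac{2693507003}{761}} = \frac{i \sqrt{2049758829283}}{761}$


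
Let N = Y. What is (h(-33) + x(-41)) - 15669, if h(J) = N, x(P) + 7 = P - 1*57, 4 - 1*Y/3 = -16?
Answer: -15714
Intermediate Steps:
Y = 60 (Y = 12 - 3*(-16) = 12 + 48 = 60)
x(P) = -64 + P (x(P) = -7 + (P - 1*57) = -7 + (P - 57) = -7 + (-57 + P) = -64 + P)
N = 60
h(J) = 60
(h(-33) + x(-41)) - 15669 = (60 + (-64 - 41)) - 15669 = (60 - 105) - 15669 = -45 - 15669 = -15714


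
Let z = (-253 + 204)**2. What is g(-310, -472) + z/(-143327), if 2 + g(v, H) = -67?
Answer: -9891964/143327 ≈ -69.017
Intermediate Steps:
g(v, H) = -69 (g(v, H) = -2 - 67 = -69)
z = 2401 (z = (-49)**2 = 2401)
g(-310, -472) + z/(-143327) = -69 + 2401/(-143327) = -69 + 2401*(-1/143327) = -69 - 2401/143327 = -9891964/143327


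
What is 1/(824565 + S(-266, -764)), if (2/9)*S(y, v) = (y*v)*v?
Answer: -1/697859547 ≈ -1.4330e-9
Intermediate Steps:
S(y, v) = 9*y*v²/2 (S(y, v) = 9*((y*v)*v)/2 = 9*((v*y)*v)/2 = 9*(y*v²)/2 = 9*y*v²/2)
1/(824565 + S(-266, -764)) = 1/(824565 + (9/2)*(-266)*(-764)²) = 1/(824565 + (9/2)*(-266)*583696) = 1/(824565 - 698684112) = 1/(-697859547) = -1/697859547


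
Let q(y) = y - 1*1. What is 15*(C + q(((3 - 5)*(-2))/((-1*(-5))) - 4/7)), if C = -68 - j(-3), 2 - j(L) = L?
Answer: -7746/7 ≈ -1106.6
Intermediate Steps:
j(L) = 2 - L
C = -73 (C = -68 - (2 - 1*(-3)) = -68 - (2 + 3) = -68 - 1*5 = -68 - 5 = -73)
q(y) = -1 + y (q(y) = y - 1 = -1 + y)
15*(C + q(((3 - 5)*(-2))/((-1*(-5))) - 4/7)) = 15*(-73 + (-1 + (((3 - 5)*(-2))/((-1*(-5))) - 4/7))) = 15*(-73 + (-1 + (-2*(-2)/5 - 4*⅐))) = 15*(-73 + (-1 + (4*(⅕) - 4/7))) = 15*(-73 + (-1 + (⅘ - 4/7))) = 15*(-73 + (-1 + 8/35)) = 15*(-73 - 27/35) = 15*(-2582/35) = -7746/7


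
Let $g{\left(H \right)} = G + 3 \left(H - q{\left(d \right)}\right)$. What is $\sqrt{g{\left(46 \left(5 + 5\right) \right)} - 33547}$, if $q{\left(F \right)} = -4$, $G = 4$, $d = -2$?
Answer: $i \sqrt{32151} \approx 179.31 i$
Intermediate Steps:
$g{\left(H \right)} = 16 + 3 H$ ($g{\left(H \right)} = 4 + 3 \left(H - -4\right) = 4 + 3 \left(H + 4\right) = 4 + 3 \left(4 + H\right) = 4 + \left(12 + 3 H\right) = 16 + 3 H$)
$\sqrt{g{\left(46 \left(5 + 5\right) \right)} - 33547} = \sqrt{\left(16 + 3 \cdot 46 \left(5 + 5\right)\right) - 33547} = \sqrt{\left(16 + 3 \cdot 46 \cdot 10\right) - 33547} = \sqrt{\left(16 + 3 \cdot 460\right) - 33547} = \sqrt{\left(16 + 1380\right) - 33547} = \sqrt{1396 - 33547} = \sqrt{-32151} = i \sqrt{32151}$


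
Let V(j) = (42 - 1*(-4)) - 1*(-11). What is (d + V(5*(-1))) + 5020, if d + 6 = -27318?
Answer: -22247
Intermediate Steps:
d = -27324 (d = -6 - 27318 = -27324)
V(j) = 57 (V(j) = (42 + 4) + 11 = 46 + 11 = 57)
(d + V(5*(-1))) + 5020 = (-27324 + 57) + 5020 = -27267 + 5020 = -22247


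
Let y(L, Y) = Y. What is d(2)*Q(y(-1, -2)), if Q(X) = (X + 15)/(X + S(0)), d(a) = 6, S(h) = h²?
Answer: -39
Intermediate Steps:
Q(X) = (15 + X)/X (Q(X) = (X + 15)/(X + 0²) = (15 + X)/(X + 0) = (15 + X)/X)
d(2)*Q(y(-1, -2)) = 6*((15 - 2)/(-2)) = 6*(-½*13) = 6*(-13/2) = -39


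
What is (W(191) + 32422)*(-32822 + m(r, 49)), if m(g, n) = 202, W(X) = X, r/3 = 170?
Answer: -1063836060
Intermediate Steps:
r = 510 (r = 3*170 = 510)
(W(191) + 32422)*(-32822 + m(r, 49)) = (191 + 32422)*(-32822 + 202) = 32613*(-32620) = -1063836060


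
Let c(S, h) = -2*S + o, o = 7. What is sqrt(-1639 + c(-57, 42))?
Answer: I*sqrt(1518) ≈ 38.962*I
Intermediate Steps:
c(S, h) = 7 - 2*S (c(S, h) = -2*S + 7 = 7 - 2*S)
sqrt(-1639 + c(-57, 42)) = sqrt(-1639 + (7 - 2*(-57))) = sqrt(-1639 + (7 + 114)) = sqrt(-1639 + 121) = sqrt(-1518) = I*sqrt(1518)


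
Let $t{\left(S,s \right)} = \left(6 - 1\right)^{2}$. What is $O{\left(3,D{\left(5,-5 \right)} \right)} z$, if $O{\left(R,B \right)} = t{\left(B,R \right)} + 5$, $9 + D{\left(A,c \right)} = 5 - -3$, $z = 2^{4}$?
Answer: $480$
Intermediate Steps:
$z = 16$
$D{\left(A,c \right)} = -1$ ($D{\left(A,c \right)} = -9 + \left(5 - -3\right) = -9 + \left(5 + 3\right) = -9 + 8 = -1$)
$t{\left(S,s \right)} = 25$ ($t{\left(S,s \right)} = 5^{2} = 25$)
$O{\left(R,B \right)} = 30$ ($O{\left(R,B \right)} = 25 + 5 = 30$)
$O{\left(3,D{\left(5,-5 \right)} \right)} z = 30 \cdot 16 = 480$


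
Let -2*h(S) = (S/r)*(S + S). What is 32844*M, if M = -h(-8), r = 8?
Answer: 262752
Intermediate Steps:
h(S) = -S**2/8 (h(S) = -S/8*(S + S)/2 = -S*(1/8)*2*S/2 = -S/8*2*S/2 = -S**2/8)
M = 8 (M = -(-1)*(-8)**2/8 = -(-1)*64/8 = -1*(-8) = 8)
32844*M = 32844*8 = 262752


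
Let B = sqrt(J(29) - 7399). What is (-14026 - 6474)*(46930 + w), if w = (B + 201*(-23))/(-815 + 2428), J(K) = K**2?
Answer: -1551716073500/1613 - 20500*I*sqrt(6558)/1613 ≈ -9.6201e+8 - 1029.2*I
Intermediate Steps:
B = I*sqrt(6558) (B = sqrt(29**2 - 7399) = sqrt(841 - 7399) = sqrt(-6558) = I*sqrt(6558) ≈ 80.981*I)
w = -4623/1613 + I*sqrt(6558)/1613 (w = (I*sqrt(6558) + 201*(-23))/(-815 + 2428) = (I*sqrt(6558) - 4623)/1613 = (-4623 + I*sqrt(6558))*(1/1613) = -4623/1613 + I*sqrt(6558)/1613 ≈ -2.8661 + 0.050206*I)
(-14026 - 6474)*(46930 + w) = (-14026 - 6474)*(46930 + (-4623/1613 + I*sqrt(6558)/1613)) = -20500*(75693467/1613 + I*sqrt(6558)/1613) = -1551716073500/1613 - 20500*I*sqrt(6558)/1613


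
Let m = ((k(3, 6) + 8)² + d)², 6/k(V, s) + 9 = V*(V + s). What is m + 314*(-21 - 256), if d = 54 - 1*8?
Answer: -5965697/81 ≈ -73651.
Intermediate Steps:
k(V, s) = 6/(-9 + V*(V + s))
d = 46 (d = 54 - 8 = 46)
m = 1079521/81 (m = ((6/(-9 + 3² + 3*6) + 8)² + 46)² = ((6/(-9 + 9 + 18) + 8)² + 46)² = ((6/18 + 8)² + 46)² = ((6*(1/18) + 8)² + 46)² = ((⅓ + 8)² + 46)² = ((25/3)² + 46)² = (625/9 + 46)² = (1039/9)² = 1079521/81 ≈ 13327.)
m + 314*(-21 - 256) = 1079521/81 + 314*(-21 - 256) = 1079521/81 + 314*(-277) = 1079521/81 - 86978 = -5965697/81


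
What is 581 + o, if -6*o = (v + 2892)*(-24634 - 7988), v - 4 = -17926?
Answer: -81717529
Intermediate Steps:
v = -17922 (v = 4 - 17926 = -17922)
o = -81718110 (o = -(-17922 + 2892)*(-24634 - 7988)/6 = -(-2505)*(-32622) = -⅙*490308660 = -81718110)
581 + o = 581 - 81718110 = -81717529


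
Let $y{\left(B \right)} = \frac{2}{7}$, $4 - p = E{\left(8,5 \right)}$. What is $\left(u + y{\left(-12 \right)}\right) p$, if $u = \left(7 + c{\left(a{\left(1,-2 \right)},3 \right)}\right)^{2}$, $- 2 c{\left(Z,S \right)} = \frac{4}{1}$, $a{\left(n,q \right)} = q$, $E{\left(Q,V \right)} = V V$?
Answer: $-531$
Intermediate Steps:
$E{\left(Q,V \right)} = V^{2}$
$c{\left(Z,S \right)} = -2$ ($c{\left(Z,S \right)} = - \frac{4 \cdot 1^{-1}}{2} = - \frac{4 \cdot 1}{2} = \left(- \frac{1}{2}\right) 4 = -2$)
$p = -21$ ($p = 4 - 5^{2} = 4 - 25 = -21$)
$y{\left(B \right)} = \frac{2}{7}$ ($y{\left(B \right)} = 2 \cdot \frac{1}{7} = \frac{2}{7}$)
$u = 25$ ($u = \left(7 - 2\right)^{2} = 5^{2} = 25$)
$\left(u + y{\left(-12 \right)}\right) p = \left(25 + \frac{2}{7}\right) \left(-21\right) = \frac{177}{7} \left(-21\right) = -531$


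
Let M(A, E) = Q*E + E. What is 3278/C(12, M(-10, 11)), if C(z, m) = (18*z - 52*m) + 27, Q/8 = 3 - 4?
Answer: 3278/4247 ≈ 0.77184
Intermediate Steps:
Q = -8 (Q = 8*(3 - 4) = 8*(-1) = -8)
M(A, E) = -7*E (M(A, E) = -8*E + E = -7*E)
C(z, m) = 27 - 52*m + 18*z (C(z, m) = (-52*m + 18*z) + 27 = 27 - 52*m + 18*z)
3278/C(12, M(-10, 11)) = 3278/(27 - (-364)*11 + 18*12) = 3278/(27 - 52*(-77) + 216) = 3278/(27 + 4004 + 216) = 3278/4247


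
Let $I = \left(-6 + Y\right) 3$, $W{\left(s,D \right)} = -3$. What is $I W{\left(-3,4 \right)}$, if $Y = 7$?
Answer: $-9$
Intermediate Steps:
$I = 3$ ($I = \left(-6 + 7\right) 3 = 1 \cdot 3 = 3$)
$I W{\left(-3,4 \right)} = 3 \left(-3\right) = -9$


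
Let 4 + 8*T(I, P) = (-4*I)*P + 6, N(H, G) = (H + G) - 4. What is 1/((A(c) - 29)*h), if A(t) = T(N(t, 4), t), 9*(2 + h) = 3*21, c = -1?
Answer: -4/585 ≈ -0.0068376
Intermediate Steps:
h = 5 (h = -2 + (3*21)/9 = -2 + (⅑)*63 = -2 + 7 = 5)
N(H, G) = -4 + G + H (N(H, G) = (G + H) - 4 = -4 + G + H)
T(I, P) = ¼ - I*P/2 (T(I, P) = -½ + ((-4*I)*P + 6)/8 = -½ + (-4*I*P + 6)/8 = -½ + (6 - 4*I*P)/8 = -½ + (¾ - I*P/2) = ¼ - I*P/2)
A(t) = ¼ - t²/2 (A(t) = ¼ - (-4 + 4 + t)*t/2 = ¼ - t*t/2 = ¼ - t²/2)
1/((A(c) - 29)*h) = 1/(((¼ - ½*(-1)²) - 29)*5) = 1/(((¼ - ½*1) - 29)*5) = 1/(((¼ - ½) - 29)*5) = 1/((-¼ - 29)*5) = 1/(-117/4*5) = 1/(-585/4) = -4/585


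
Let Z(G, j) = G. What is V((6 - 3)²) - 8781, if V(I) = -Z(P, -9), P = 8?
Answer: -8789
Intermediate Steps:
V(I) = -8 (V(I) = -1*8 = -8)
V((6 - 3)²) - 8781 = -8 - 8781 = -8789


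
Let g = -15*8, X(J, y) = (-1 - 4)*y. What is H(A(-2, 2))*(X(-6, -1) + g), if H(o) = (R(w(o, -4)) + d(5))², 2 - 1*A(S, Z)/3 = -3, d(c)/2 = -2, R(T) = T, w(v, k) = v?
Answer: -13915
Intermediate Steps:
d(c) = -4 (d(c) = 2*(-2) = -4)
A(S, Z) = 15 (A(S, Z) = 6 - 3*(-3) = 6 + 9 = 15)
X(J, y) = -5*y
g = -120
H(o) = (-4 + o)² (H(o) = (o - 4)² = (-4 + o)²)
H(A(-2, 2))*(X(-6, -1) + g) = (-4 + 15)²*(-5*(-1) - 120) = 11²*(5 - 120) = 121*(-115) = -13915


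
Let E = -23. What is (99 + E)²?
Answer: 5776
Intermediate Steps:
(99 + E)² = (99 - 23)² = 76² = 5776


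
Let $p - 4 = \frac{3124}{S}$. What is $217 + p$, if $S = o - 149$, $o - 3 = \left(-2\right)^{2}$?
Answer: $199$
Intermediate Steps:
$o = 7$ ($o = 3 + \left(-2\right)^{2} = 3 + 4 = 7$)
$S = -142$ ($S = 7 - 149 = -142$)
$p = -18$ ($p = 4 + \frac{3124}{-142} = 4 + 3124 \left(- \frac{1}{142}\right) = 4 - 22 = -18$)
$217 + p = 217 - 18 = 199$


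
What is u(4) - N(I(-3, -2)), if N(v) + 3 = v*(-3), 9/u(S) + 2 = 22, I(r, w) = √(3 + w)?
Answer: 129/20 ≈ 6.4500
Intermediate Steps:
u(S) = 9/20 (u(S) = 9/(-2 + 22) = 9/20)
N(v) = -3 - 3*v (N(v) = -3 + v*(-3) = -3 - 3*v)
u(4) - N(I(-3, -2)) = 9/20 - (-3 - 3*√(3 - 2)) = 9/20 - (-3 - 3*√1) = 9/20 - (-3 - 3*1) = 9/20 - (-3 - 3) = 9/20 - 1*(-6) = 9/20 + 6 = 129/20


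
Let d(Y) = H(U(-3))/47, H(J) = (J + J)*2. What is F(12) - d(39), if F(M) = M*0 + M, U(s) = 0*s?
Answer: 12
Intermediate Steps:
U(s) = 0
H(J) = 4*J (H(J) = (2*J)*2 = 4*J)
F(M) = M (F(M) = 0 + M = M)
d(Y) = 0 (d(Y) = (4*0)/47 = 0*(1/47) = 0)
F(12) - d(39) = 12 - 1*0 = 12 + 0 = 12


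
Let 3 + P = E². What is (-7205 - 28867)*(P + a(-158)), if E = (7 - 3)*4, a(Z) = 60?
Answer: -11290536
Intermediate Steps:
E = 16 (E = 4*4 = 16)
P = 253 (P = -3 + 16² = -3 + 256 = 253)
(-7205 - 28867)*(P + a(-158)) = (-7205 - 28867)*(253 + 60) = -36072*313 = -11290536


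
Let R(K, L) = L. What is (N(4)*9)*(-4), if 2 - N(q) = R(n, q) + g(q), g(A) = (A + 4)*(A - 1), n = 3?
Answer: 936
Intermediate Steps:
g(A) = (-1 + A)*(4 + A) (g(A) = (4 + A)*(-1 + A) = (-1 + A)*(4 + A))
N(q) = 6 - q² - 4*q (N(q) = 2 - (q + (-4 + q² + 3*q)) = 2 - (-4 + q² + 4*q) = 2 + (4 - q² - 4*q) = 6 - q² - 4*q)
(N(4)*9)*(-4) = ((6 - 1*4² - 4*4)*9)*(-4) = ((6 - 1*16 - 16)*9)*(-4) = ((6 - 16 - 16)*9)*(-4) = -26*9*(-4) = -234*(-4) = 936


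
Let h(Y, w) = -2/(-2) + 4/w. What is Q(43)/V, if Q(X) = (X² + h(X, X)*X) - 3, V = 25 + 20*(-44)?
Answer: -631/285 ≈ -2.2140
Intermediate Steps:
V = -855 (V = 25 - 880 = -855)
h(Y, w) = 1 + 4/w (h(Y, w) = -2*(-½) + 4/w = 1 + 4/w)
Q(X) = 1 + X + X² (Q(X) = (X² + ((4 + X)/X)*X) - 3 = (X² + (4 + X)) - 3 = (4 + X + X²) - 3 = 1 + X + X²)
Q(43)/V = (1 + 43 + 43²)/(-855) = (1 + 43 + 1849)*(-1/855) = 1893*(-1/855) = -631/285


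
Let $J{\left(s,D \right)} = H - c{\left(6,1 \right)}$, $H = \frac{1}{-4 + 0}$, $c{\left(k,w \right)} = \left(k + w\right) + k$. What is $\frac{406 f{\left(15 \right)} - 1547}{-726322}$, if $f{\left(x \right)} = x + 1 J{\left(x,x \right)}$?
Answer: $\frac{1673}{1452644} \approx 0.0011517$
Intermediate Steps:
$c{\left(k,w \right)} = w + 2 k$
$H = - \frac{1}{4}$ ($H = \frac{1}{-4} = - \frac{1}{4} \approx -0.25$)
$J{\left(s,D \right)} = - \frac{53}{4}$ ($J{\left(s,D \right)} = - \frac{1}{4} - \left(1 + 2 \cdot 6\right) = - \frac{1}{4} - \left(1 + 12\right) = - \frac{1}{4} - 13 = - \frac{53}{4}$)
$f{\left(x \right)} = - \frac{53}{4} + x$ ($f{\left(x \right)} = x + 1 \left(- \frac{53}{4}\right) = x - \frac{53}{4} = - \frac{53}{4} + x$)
$\frac{406 f{\left(15 \right)} - 1547}{-726322} = \frac{406 \left(- \frac{53}{4} + 15\right) - 1547}{-726322} = \left(406 \cdot \frac{7}{4} - 1547\right) \left(- \frac{1}{726322}\right) = \left(\frac{1421}{2} - 1547\right) \left(- \frac{1}{726322}\right) = \left(- \frac{1673}{2}\right) \left(- \frac{1}{726322}\right) = \frac{1673}{1452644}$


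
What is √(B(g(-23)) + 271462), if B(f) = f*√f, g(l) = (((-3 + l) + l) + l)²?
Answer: √644710 ≈ 802.94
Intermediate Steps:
g(l) = (-3 + 3*l)² (g(l) = ((-3 + 2*l) + l)² = (-3 + 3*l)²)
B(f) = f^(3/2)
√(B(g(-23)) + 271462) = √((9*(-1 - 23)²)^(3/2) + 271462) = √((9*(-24)²)^(3/2) + 271462) = √((9*576)^(3/2) + 271462) = √(5184^(3/2) + 271462) = √(373248 + 271462) = √644710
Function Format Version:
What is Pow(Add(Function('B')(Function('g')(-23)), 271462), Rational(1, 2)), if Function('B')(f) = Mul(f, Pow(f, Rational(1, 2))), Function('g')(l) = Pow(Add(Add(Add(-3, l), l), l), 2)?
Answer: Pow(644710, Rational(1, 2)) ≈ 802.94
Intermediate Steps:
Function('g')(l) = Pow(Add(-3, Mul(3, l)), 2) (Function('g')(l) = Pow(Add(Add(-3, Mul(2, l)), l), 2) = Pow(Add(-3, Mul(3, l)), 2))
Function('B')(f) = Pow(f, Rational(3, 2))
Pow(Add(Function('B')(Function('g')(-23)), 271462), Rational(1, 2)) = Pow(Add(Pow(Mul(9, Pow(Add(-1, -23), 2)), Rational(3, 2)), 271462), Rational(1, 2)) = Pow(Add(Pow(Mul(9, Pow(-24, 2)), Rational(3, 2)), 271462), Rational(1, 2)) = Pow(Add(Pow(Mul(9, 576), Rational(3, 2)), 271462), Rational(1, 2)) = Pow(Add(Pow(5184, Rational(3, 2)), 271462), Rational(1, 2)) = Pow(Add(373248, 271462), Rational(1, 2)) = Pow(644710, Rational(1, 2))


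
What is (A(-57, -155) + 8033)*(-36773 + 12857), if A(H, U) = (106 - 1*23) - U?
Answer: -197809236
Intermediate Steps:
A(H, U) = 83 - U (A(H, U) = (106 - 23) - U = 83 - U)
(A(-57, -155) + 8033)*(-36773 + 12857) = ((83 - 1*(-155)) + 8033)*(-36773 + 12857) = ((83 + 155) + 8033)*(-23916) = (238 + 8033)*(-23916) = 8271*(-23916) = -197809236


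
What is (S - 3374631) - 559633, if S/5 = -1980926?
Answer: -13838894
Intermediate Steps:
S = -9904630 (S = 5*(-1980926) = -9904630)
(S - 3374631) - 559633 = (-9904630 - 3374631) - 559633 = -13279261 - 559633 = -13838894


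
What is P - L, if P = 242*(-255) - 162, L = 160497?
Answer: -222369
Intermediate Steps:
P = -61872 (P = -61710 - 162 = -61872)
P - L = -61872 - 1*160497 = -61872 - 160497 = -222369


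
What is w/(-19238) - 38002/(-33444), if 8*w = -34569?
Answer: 1751196361/1286791344 ≈ 1.3609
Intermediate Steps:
w = -34569/8 (w = (1/8)*(-34569) = -34569/8 ≈ -4321.1)
w/(-19238) - 38002/(-33444) = -34569/8/(-19238) - 38002/(-33444) = -34569/8*(-1/19238) - 38002*(-1/33444) = 34569/153904 + 19001/16722 = 1751196361/1286791344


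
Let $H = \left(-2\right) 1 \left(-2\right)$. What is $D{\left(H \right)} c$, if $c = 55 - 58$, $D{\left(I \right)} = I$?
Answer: $-12$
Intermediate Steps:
$H = 4$ ($H = \left(-2\right) \left(-2\right) = 4$)
$c = -3$
$D{\left(H \right)} c = 4 \left(-3\right) = -12$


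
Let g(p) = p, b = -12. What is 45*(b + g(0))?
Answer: -540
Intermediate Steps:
45*(b + g(0)) = 45*(-12 + 0) = 45*(-12) = -540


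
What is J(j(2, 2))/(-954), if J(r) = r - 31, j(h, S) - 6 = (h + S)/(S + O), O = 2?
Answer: 4/159 ≈ 0.025157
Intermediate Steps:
j(h, S) = 6 + (S + h)/(2 + S) (j(h, S) = 6 + (h + S)/(S + 2) = 6 + (S + h)/(2 + S))
J(r) = -31 + r
J(j(2, 2))/(-954) = (-31 + (12 + 2 + 7*2)/(2 + 2))/(-954) = (-31 + (12 + 2 + 14)/4)*(-1/954) = (-31 + (1/4)*28)*(-1/954) = (-31 + 7)*(-1/954) = -24*(-1/954) = 4/159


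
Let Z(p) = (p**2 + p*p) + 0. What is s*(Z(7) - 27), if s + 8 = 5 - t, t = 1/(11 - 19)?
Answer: -1633/8 ≈ -204.13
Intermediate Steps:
t = -1/8 (t = 1/(-8) = -1/8 ≈ -0.12500)
s = -23/8 (s = -8 + (5 - 1*(-1/8)) = -8 + (5 + 1/8) = -8 + 41/8 = -23/8 ≈ -2.8750)
Z(p) = 2*p**2 (Z(p) = (p**2 + p**2) + 0 = 2*p**2 + 0 = 2*p**2)
s*(Z(7) - 27) = -23*(2*7**2 - 27)/8 = -23*(2*49 - 27)/8 = -23*(98 - 27)/8 = -23/8*71 = -1633/8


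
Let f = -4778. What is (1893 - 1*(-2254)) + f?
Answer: -631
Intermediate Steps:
(1893 - 1*(-2254)) + f = (1893 - 1*(-2254)) - 4778 = (1893 + 2254) - 4778 = 4147 - 4778 = -631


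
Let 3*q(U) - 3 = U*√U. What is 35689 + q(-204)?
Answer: 35690 - 136*I*√51 ≈ 35690.0 - 971.23*I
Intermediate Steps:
q(U) = 1 + U^(3/2)/3 (q(U) = 1 + (U*√U)/3 = 1 + U^(3/2)/3)
35689 + q(-204) = 35689 + (1 + (-204)^(3/2)/3) = 35689 + (1 + (-408*I*√51)/3) = 35689 + (1 - 136*I*√51) = 35690 - 136*I*√51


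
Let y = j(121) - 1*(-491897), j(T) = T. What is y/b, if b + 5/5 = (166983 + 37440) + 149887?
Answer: 164006/118103 ≈ 1.3887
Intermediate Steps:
b = 354309 (b = -1 + ((166983 + 37440) + 149887) = -1 + (204423 + 149887) = -1 + 354310 = 354309)
y = 492018 (y = 121 - 1*(-491897) = 121 + 491897 = 492018)
y/b = 492018/354309 = 492018*(1/354309) = 164006/118103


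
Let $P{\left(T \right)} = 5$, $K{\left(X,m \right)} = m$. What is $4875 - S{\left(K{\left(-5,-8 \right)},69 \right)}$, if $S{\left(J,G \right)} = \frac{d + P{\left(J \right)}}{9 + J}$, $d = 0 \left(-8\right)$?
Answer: $4870$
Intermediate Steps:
$d = 0$
$S{\left(J,G \right)} = \frac{5}{9 + J}$ ($S{\left(J,G \right)} = \frac{0 + 5}{9 + J} = \frac{5}{9 + J}$)
$4875 - S{\left(K{\left(-5,-8 \right)},69 \right)} = 4875 - \frac{5}{9 - 8} = 4875 - \frac{5}{1} = 4875 - 5 \cdot 1 = 4875 - 5 = 4870$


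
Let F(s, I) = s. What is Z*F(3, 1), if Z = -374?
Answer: -1122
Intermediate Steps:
Z*F(3, 1) = -374*3 = -1122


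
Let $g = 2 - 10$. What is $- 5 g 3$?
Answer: $120$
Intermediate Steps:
$g = -8$ ($g = 2 - 10 = -8$)
$- 5 g 3 = \left(-5\right) \left(-8\right) 3 = 40 \cdot 3 = 120$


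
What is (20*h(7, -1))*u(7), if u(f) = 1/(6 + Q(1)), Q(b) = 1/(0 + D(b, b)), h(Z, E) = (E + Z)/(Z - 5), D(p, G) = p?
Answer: 60/7 ≈ 8.5714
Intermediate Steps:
h(Z, E) = (E + Z)/(-5 + Z)
Q(b) = 1/b (Q(b) = 1/(0 + b) = 1/b)
u(f) = 1/7 (u(f) = 1/(6 + 1/1) = 1/(6 + 1) = 1/7)
(20*h(7, -1))*u(7) = (20*((-1 + 7)/(-5 + 7)))*(1/7) = (20*(6/2))*(1/7) = (20*((1/2)*6))*(1/7) = (20*3)*(1/7) = 60*(1/7) = 60/7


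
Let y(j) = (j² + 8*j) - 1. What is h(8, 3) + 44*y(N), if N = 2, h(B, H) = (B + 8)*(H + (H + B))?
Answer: 1060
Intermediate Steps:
h(B, H) = (8 + B)*(B + 2*H) (h(B, H) = (8 + B)*(H + (B + H)) = (8 + B)*(B + 2*H))
y(j) = -1 + j² + 8*j
h(8, 3) + 44*y(N) = (8² + 8*8 + 16*3 + 2*8*3) + 44*(-1 + 2² + 8*2) = (64 + 64 + 48 + 48) + 44*(-1 + 4 + 16) = 224 + 44*19 = 224 + 836 = 1060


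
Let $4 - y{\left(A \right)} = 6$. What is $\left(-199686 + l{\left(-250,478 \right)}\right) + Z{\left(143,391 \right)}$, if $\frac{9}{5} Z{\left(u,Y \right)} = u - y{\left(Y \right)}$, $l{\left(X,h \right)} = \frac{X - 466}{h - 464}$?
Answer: $- \frac{12578365}{63} \approx -1.9966 \cdot 10^{5}$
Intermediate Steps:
$y{\left(A \right)} = -2$ ($y{\left(A \right)} = 4 - 6 = -2$)
$l{\left(X,h \right)} = \frac{-466 + X}{-464 + h}$
$Z{\left(u,Y \right)} = \frac{10}{9} + \frac{5 u}{9}$ ($Z{\left(u,Y \right)} = \frac{5 \left(u - -2\right)}{9} = \frac{5 \left(u + 2\right)}{9} = \frac{5 \left(2 + u\right)}{9} = \frac{10}{9} + \frac{5 u}{9}$)
$\left(-199686 + l{\left(-250,478 \right)}\right) + Z{\left(143,391 \right)} = \left(-199686 + \frac{-466 - 250}{-464 + 478}\right) + \left(\frac{10}{9} + \frac{5}{9} \cdot 143\right) = \left(-199686 + \frac{1}{14} \left(-716\right)\right) + \left(\frac{10}{9} + \frac{715}{9}\right) = \left(-199686 + \frac{1}{14} \left(-716\right)\right) + \frac{725}{9} = \left(-199686 - \frac{358}{7}\right) + \frac{725}{9} = - \frac{1398160}{7} + \frac{725}{9} = - \frac{12578365}{63}$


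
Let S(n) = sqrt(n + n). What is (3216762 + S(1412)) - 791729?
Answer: 2425033 + 2*sqrt(706) ≈ 2.4251e+6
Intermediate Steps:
S(n) = sqrt(2)*sqrt(n) (S(n) = sqrt(2*n) = sqrt(2)*sqrt(n))
(3216762 + S(1412)) - 791729 = (3216762 + sqrt(2)*sqrt(1412)) - 791729 = (3216762 + sqrt(2)*(2*sqrt(353))) - 791729 = (3216762 + 2*sqrt(706)) - 791729 = 2425033 + 2*sqrt(706)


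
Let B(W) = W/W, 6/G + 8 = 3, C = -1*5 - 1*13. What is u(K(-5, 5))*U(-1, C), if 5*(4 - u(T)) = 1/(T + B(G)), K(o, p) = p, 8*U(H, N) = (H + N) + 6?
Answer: -1547/240 ≈ -6.4458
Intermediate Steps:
C = -18 (C = -5 - 13 = -18)
G = -6/5 (G = 6/(-8 + 3) = 6/(-5) = 6*(-⅕) = -6/5 ≈ -1.2000)
U(H, N) = ¾ + H/8 + N/8 (U(H, N) = ((H + N) + 6)/8 = (6 + H + N)/8 = ¾ + H/8 + N/8)
B(W) = 1
u(T) = 4 - 1/(5*(1 + T)) (u(T) = 4 - 1/(5*(T + 1)) = 4 - 1/(5*(1 + T)))
u(K(-5, 5))*U(-1, C) = ((19 + 20*5)/(5*(1 + 5)))*(¾ + (⅛)*(-1) + (⅛)*(-18)) = ((⅕)*(19 + 100)/6)*(¾ - ⅛ - 9/4) = ((⅕)*(⅙)*119)*(-13/8) = (119/30)*(-13/8) = -1547/240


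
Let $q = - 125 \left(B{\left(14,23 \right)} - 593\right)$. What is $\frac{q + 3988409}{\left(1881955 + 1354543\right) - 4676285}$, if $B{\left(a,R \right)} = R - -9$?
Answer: $- \frac{4058534}{1439787} \approx -2.8188$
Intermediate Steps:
$B{\left(a,R \right)} = 9 + R$ ($B{\left(a,R \right)} = R + 9 = 9 + R$)
$q = 70125$ ($q = - 125 \left(\left(9 + 23\right) - 593\right) = - 125 \left(32 - 593\right) = \left(-125\right) \left(-561\right) = 70125$)
$\frac{q + 3988409}{\left(1881955 + 1354543\right) - 4676285} = \frac{70125 + 3988409}{\left(1881955 + 1354543\right) - 4676285} = \frac{4058534}{3236498 - 4676285} = \frac{4058534}{-1439787} = 4058534 \left(- \frac{1}{1439787}\right) = - \frac{4058534}{1439787}$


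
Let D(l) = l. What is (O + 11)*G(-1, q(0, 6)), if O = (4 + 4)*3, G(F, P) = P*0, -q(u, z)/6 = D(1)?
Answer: 0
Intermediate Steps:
q(u, z) = -6 (q(u, z) = -6*1 = -6)
G(F, P) = 0
O = 24 (O = 8*3 = 24)
(O + 11)*G(-1, q(0, 6)) = (24 + 11)*0 = 35*0 = 0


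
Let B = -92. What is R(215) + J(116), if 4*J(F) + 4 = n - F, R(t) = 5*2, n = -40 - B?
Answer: -7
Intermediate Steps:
n = 52 (n = -40 - 1*(-92) = -40 + 92 = 52)
R(t) = 10
J(F) = 12 - F/4 (J(F) = -1 + (52 - F)/4 = -1 + (13 - F/4) = 12 - F/4)
R(215) + J(116) = 10 + (12 - ¼*116) = 10 + (12 - 29) = 10 - 17 = -7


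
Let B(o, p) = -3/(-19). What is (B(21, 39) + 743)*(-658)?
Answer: -9290960/19 ≈ -4.8900e+5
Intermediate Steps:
B(o, p) = 3/19 (B(o, p) = -3*(-1/19) = 3/19)
(B(21, 39) + 743)*(-658) = (3/19 + 743)*(-658) = (14120/19)*(-658) = -9290960/19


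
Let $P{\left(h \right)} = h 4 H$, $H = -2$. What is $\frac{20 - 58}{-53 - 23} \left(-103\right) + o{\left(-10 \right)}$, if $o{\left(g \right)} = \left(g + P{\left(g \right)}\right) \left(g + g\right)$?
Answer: $- \frac{2903}{2} \approx -1451.5$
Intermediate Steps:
$P{\left(h \right)} = - 8 h$ ($P{\left(h \right)} = h 4 \left(-2\right) = 4 h \left(-2\right) = - 8 h$)
$o{\left(g \right)} = - 14 g^{2}$ ($o{\left(g \right)} = \left(g - 8 g\right) \left(g + g\right) = - 7 g 2 g = - 14 g^{2}$)
$\frac{20 - 58}{-53 - 23} \left(-103\right) + o{\left(-10 \right)} = \frac{20 - 58}{-53 - 23} \left(-103\right) - 14 \left(-10\right)^{2} = - \frac{38}{-76} \left(-103\right) - 1400 = \left(-38\right) \left(- \frac{1}{76}\right) \left(-103\right) - 1400 = \frac{1}{2} \left(-103\right) - 1400 = - \frac{103}{2} - 1400 = - \frac{2903}{2}$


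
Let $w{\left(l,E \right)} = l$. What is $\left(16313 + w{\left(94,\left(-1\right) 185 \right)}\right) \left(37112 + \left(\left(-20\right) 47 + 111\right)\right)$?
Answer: $595295181$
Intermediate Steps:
$\left(16313 + w{\left(94,\left(-1\right) 185 \right)}\right) \left(37112 + \left(\left(-20\right) 47 + 111\right)\right) = \left(16313 + 94\right) \left(37112 + \left(\left(-20\right) 47 + 111\right)\right) = 16407 \left(37112 + \left(-940 + 111\right)\right) = 16407 \left(37112 - 829\right) = 16407 \cdot 36283 = 595295181$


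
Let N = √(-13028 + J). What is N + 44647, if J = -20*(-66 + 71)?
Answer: 44647 + 2*I*√3282 ≈ 44647.0 + 114.58*I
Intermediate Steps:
J = -100 (J = -20*5 = -100)
N = 2*I*√3282 (N = √(-13028 - 100) = √(-13128) = 2*I*√3282 ≈ 114.58*I)
N + 44647 = 2*I*√3282 + 44647 = 44647 + 2*I*√3282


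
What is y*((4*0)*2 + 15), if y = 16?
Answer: 240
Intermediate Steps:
y*((4*0)*2 + 15) = 16*((4*0)*2 + 15) = 16*(0*2 + 15) = 16*(0 + 15) = 16*15 = 240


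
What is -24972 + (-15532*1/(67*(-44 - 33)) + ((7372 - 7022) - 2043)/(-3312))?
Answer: -38784236255/1553328 ≈ -24968.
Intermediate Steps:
-24972 + (-15532*1/(67*(-44 - 33)) + ((7372 - 7022) - 2043)/(-3312)) = -24972 + (-15532/(67*(-77)) + (350 - 2043)*(-1/3312)) = -24972 + (-15532/(-5159) - 1693*(-1/3312)) = -24972 + (-15532*(-1/5159) + 1693/3312) = -24972 + (1412/469 + 1693/3312) = -24972 + 5470561/1553328 = -38784236255/1553328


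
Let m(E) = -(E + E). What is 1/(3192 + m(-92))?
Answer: 1/3376 ≈ 0.00029621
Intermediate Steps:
m(E) = -2*E
1/(3192 + m(-92)) = 1/(3192 - 2*(-92)) = 1/(3192 + 184) = 1/3376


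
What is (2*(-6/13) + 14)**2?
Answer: 28900/169 ≈ 171.01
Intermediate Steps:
(2*(-6/13) + 14)**2 = (-12/13 + 14)**2 = (170/13)**2 = 28900/169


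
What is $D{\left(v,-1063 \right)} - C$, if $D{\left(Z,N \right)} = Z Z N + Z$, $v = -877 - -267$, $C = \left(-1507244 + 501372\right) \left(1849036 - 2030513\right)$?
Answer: $-182938175854$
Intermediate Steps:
$C = 182542632944$ ($C = \left(-1005872\right) \left(-181477\right) = 182542632944$)
$v = -610$ ($v = -877 + 267 = -610$)
$D{\left(Z,N \right)} = Z + N Z^{2}$ ($D{\left(Z,N \right)} = Z^{2} N + Z = N Z^{2} + Z = Z + N Z^{2}$)
$D{\left(v,-1063 \right)} - C = - 610 \left(1 - -648430\right) - 182542632944 = - 610 \left(1 + 648430\right) - 182542632944 = \left(-610\right) 648431 - 182542632944 = -395542910 - 182542632944 = -182938175854$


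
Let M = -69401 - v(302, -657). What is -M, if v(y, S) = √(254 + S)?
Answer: 69401 + I*√403 ≈ 69401.0 + 20.075*I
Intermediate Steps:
M = -69401 - I*√403 (M = -69401 - √(254 - 657) = -69401 - √(-403) = -69401 - I*√403 ≈ -69401.0 - 20.075*I)
-M = -(-69401 - I*√403) = 69401 + I*√403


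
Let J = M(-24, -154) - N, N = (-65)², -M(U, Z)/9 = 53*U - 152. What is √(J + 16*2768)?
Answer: √52879 ≈ 229.95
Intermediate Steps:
M(U, Z) = 1368 - 477*U (M(U, Z) = -9*(53*U - 152) = -9*(-152 + 53*U) = 1368 - 477*U)
N = 4225
J = 8591 (J = (1368 - 477*(-24)) - 1*4225 = (1368 + 11448) - 4225 = 12816 - 4225 = 8591)
√(J + 16*2768) = √(8591 + 16*2768) = √(8591 + 44288) = √52879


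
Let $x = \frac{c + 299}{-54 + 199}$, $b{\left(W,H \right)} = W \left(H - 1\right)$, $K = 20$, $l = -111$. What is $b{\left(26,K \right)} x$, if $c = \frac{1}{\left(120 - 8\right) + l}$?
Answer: $\frac{29640}{29} \approx 1022.1$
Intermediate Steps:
$c = 1$ ($c = \frac{1}{\left(120 - 8\right) - 111} = \frac{1}{112 - 111} = 1^{-1} = 1$)
$b{\left(W,H \right)} = W \left(-1 + H\right)$
$x = \frac{60}{29}$ ($x = \frac{1 + 299}{-54 + 199} = \frac{300}{145} = 300 \cdot \frac{1}{145} = \frac{60}{29} \approx 2.069$)
$b{\left(26,K \right)} x = 26 \left(-1 + 20\right) \frac{60}{29} = 26 \cdot 19 \cdot \frac{60}{29} = 494 \cdot \frac{60}{29} = \frac{29640}{29}$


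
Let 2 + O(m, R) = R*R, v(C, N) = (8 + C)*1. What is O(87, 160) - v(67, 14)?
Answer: 25523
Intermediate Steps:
v(C, N) = 8 + C
O(m, R) = -2 + R**2 (O(m, R) = -2 + R*R = -2 + R**2)
O(87, 160) - v(67, 14) = (-2 + 160**2) - (8 + 67) = (-2 + 25600) - 1*75 = 25598 - 75 = 25523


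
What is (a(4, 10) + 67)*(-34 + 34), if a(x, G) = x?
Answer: 0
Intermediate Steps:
(a(4, 10) + 67)*(-34 + 34) = (4 + 67)*(-34 + 34) = 71*0 = 0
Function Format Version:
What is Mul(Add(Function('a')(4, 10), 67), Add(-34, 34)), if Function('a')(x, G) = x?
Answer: 0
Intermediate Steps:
Mul(Add(Function('a')(4, 10), 67), Add(-34, 34)) = Mul(Add(4, 67), Add(-34, 34)) = Mul(71, 0) = 0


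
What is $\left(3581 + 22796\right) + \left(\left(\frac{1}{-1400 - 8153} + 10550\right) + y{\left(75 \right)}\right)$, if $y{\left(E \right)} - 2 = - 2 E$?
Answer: $\frac{351349786}{9553} \approx 36779.0$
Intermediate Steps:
$y{\left(E \right)} = 2 - 2 E$
$\left(3581 + 22796\right) + \left(\left(\frac{1}{-1400 - 8153} + 10550\right) + y{\left(75 \right)}\right) = \left(3581 + 22796\right) + \left(\left(\frac{1}{-1400 - 8153} + 10550\right) + \left(2 - 150\right)\right) = 26377 + \left(\left(\frac{1}{-9553} + 10550\right) + \left(2 - 150\right)\right) = 26377 + \left(\left(- \frac{1}{9553} + 10550\right) - 148\right) = 26377 + \left(\frac{100784149}{9553} - 148\right) = 26377 + \frac{99370305}{9553} = \frac{351349786}{9553}$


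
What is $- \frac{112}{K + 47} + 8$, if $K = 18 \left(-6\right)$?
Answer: $\frac{600}{61} \approx 9.8361$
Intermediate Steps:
$K = -108$
$- \frac{112}{K + 47} + 8 = - \frac{112}{-108 + 47} + 8 = - \frac{112}{-61} + 8 = \left(-112\right) \left(- \frac{1}{61}\right) + 8 = \frac{112}{61} + 8 = \frac{600}{61}$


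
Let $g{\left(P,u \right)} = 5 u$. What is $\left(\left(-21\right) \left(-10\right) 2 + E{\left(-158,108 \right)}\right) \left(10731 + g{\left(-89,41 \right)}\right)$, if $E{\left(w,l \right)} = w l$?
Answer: $-182018784$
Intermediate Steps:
$E{\left(w,l \right)} = l w$
$\left(\left(-21\right) \left(-10\right) 2 + E{\left(-158,108 \right)}\right) \left(10731 + g{\left(-89,41 \right)}\right) = \left(\left(-21\right) \left(-10\right) 2 + 108 \left(-158\right)\right) \left(10731 + 5 \cdot 41\right) = \left(210 \cdot 2 - 17064\right) \left(10731 + 205\right) = \left(420 - 17064\right) 10936 = \left(-16644\right) 10936 = -182018784$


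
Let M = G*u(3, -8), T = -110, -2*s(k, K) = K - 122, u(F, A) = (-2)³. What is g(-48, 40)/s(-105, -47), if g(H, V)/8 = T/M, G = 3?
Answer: 220/507 ≈ 0.43393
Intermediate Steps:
u(F, A) = -8
s(k, K) = 61 - K/2 (s(k, K) = -(K - 122)/2 = -(-122 + K)/2 = 61 - K/2)
M = -24 (M = 3*(-8) = -24)
g(H, V) = 110/3 (g(H, V) = 8*(-110/(-24)) = 8*(-110*(-1/24)) = 8*(55/12) = 110/3)
g(-48, 40)/s(-105, -47) = 110/(3*(61 - ½*(-47))) = 110/(3*(61 + 47/2)) = 110/(3*(169/2)) = (110/3)*(2/169) = 220/507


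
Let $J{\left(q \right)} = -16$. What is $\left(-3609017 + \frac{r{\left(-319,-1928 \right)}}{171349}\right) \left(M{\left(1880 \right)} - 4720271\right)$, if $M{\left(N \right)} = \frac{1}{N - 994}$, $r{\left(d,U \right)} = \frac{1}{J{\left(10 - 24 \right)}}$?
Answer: $\frac{41380062232205589247545}{2429043424} \approx 1.7036 \cdot 10^{13}$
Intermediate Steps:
$r{\left(d,U \right)} = - \frac{1}{16}$ ($r{\left(d,U \right)} = \frac{1}{-16} = - \frac{1}{16}$)
$M{\left(N \right)} = \frac{1}{-994 + N}$
$\left(-3609017 + \frac{r{\left(-319,-1928 \right)}}{171349}\right) \left(M{\left(1880 \right)} - 4720271\right) = \left(-3609017 - \frac{1}{16 \cdot 171349}\right) \left(\frac{1}{-994 + 1880} - 4720271\right) = \left(-3609017 - \frac{1}{2741584}\right) \left(\frac{1}{886} - 4720271\right) = \left(- \frac{9894423262929}{2741584}\right) \left(- \frac{4182160105}{886}\right) = \frac{41380062232205589247545}{2429043424}$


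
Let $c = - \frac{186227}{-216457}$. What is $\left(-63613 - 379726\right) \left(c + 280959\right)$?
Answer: $- \frac{26961984253028110}{216457} \approx -1.2456 \cdot 10^{11}$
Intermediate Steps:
$c = \frac{186227}{216457}$ ($c = \left(-186227\right) \left(- \frac{1}{216457}\right) = \frac{186227}{216457} \approx 0.86034$)
$\left(-63613 - 379726\right) \left(c + 280959\right) = \left(-63613 - 379726\right) \left(\frac{186227}{216457} + 280959\right) = \left(-443339\right) \frac{60815728490}{216457} = - \frac{26961984253028110}{216457}$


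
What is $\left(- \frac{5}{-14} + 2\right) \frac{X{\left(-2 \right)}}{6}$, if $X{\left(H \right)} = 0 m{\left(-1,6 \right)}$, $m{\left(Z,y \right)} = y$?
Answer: $0$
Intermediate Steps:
$X{\left(H \right)} = 0$ ($X{\left(H \right)} = 0 \cdot 6 = 0$)
$\left(- \frac{5}{-14} + 2\right) \frac{X{\left(-2 \right)}}{6} = \left(- \frac{5}{-14} + 2\right) \frac{0}{6} = \left(\left(-5\right) \left(- \frac{1}{14}\right) + 2\right) 0 \cdot \frac{1}{6} = \left(\frac{5}{14} + 2\right) 0 = \frac{33}{14} \cdot 0 = 0$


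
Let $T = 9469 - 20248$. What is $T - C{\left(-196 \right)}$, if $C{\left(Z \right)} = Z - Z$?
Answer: $-10779$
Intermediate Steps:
$C{\left(Z \right)} = 0$
$T = -10779$ ($T = 9469 - 20248 = -10779$)
$T - C{\left(-196 \right)} = -10779 - 0 = -10779 + 0 = -10779$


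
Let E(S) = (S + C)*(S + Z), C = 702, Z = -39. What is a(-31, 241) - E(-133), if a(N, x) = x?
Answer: 98109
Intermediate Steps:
E(S) = (-39 + S)*(702 + S) (E(S) = (S + 702)*(S - 39) = (702 + S)*(-39 + S) = (-39 + S)*(702 + S))
a(-31, 241) - E(-133) = 241 - (-27378 + (-133)² + 663*(-133)) = 241 - (-27378 + 17689 - 88179) = 241 - 1*(-97868) = 241 + 97868 = 98109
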